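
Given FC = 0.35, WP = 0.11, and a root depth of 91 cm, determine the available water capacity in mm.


Step 1: Available water = (FC - WP) * depth * 10
Step 2: AW = (0.35 - 0.11) * 91 * 10
Step 3: AW = 0.24 * 91 * 10
Step 4: AW = 218.4 mm

218.4


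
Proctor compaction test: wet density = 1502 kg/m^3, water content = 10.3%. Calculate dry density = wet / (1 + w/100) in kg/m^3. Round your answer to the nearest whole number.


Step 1: Dry density = wet density / (1 + w/100)
Step 2: Dry density = 1502 / (1 + 10.3/100)
Step 3: Dry density = 1502 / 1.103
Step 4: Dry density = 1362 kg/m^3

1362


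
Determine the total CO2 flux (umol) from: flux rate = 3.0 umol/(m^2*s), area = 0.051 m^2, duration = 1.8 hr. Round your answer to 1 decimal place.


Step 1: Convert time to seconds: 1.8 hr * 3600 = 6480.0 s
Step 2: Total = flux * area * time_s
Step 3: Total = 3.0 * 0.051 * 6480.0
Step 4: Total = 991.4 umol

991.4


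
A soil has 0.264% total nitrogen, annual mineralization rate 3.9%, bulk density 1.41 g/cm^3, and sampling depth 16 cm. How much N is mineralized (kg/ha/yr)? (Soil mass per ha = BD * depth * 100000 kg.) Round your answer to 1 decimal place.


Step 1: Soil mass per ha = BD * depth * 100000 = 1.41 * 16 * 100000 = 2256000 kg
Step 2: Total N pool = soil mass * N%/100 = 2256000 * 0.264/100 = 5955.84 kg/ha
Step 3: N mineralized = N pool * rate%/100 = 5955.84 * 3.9/100 = 232.3 kg/ha/yr

232.3


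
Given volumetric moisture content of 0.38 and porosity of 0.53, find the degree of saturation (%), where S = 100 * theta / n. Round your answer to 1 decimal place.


Step 1: S = 100 * theta_v / n
Step 2: S = 100 * 0.38 / 0.53
Step 3: S = 71.7%

71.7


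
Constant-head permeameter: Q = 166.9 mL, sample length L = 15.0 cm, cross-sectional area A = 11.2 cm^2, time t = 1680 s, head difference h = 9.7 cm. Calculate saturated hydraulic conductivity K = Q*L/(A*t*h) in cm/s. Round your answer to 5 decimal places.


Step 1: K = Q * L / (A * t * h)
Step 2: Numerator = 166.9 * 15.0 = 2503.5
Step 3: Denominator = 11.2 * 1680 * 9.7 = 182515.2
Step 4: K = 2503.5 / 182515.2 = 0.01372 cm/s

0.01372


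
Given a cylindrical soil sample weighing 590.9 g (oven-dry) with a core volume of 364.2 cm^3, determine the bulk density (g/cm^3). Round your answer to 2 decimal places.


Step 1: Identify the formula: BD = dry mass / volume
Step 2: Substitute values: BD = 590.9 / 364.2
Step 3: BD = 1.62 g/cm^3

1.62


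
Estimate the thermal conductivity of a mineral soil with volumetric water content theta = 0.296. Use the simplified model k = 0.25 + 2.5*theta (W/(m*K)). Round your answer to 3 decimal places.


Step 1: k = 0.25 + 2.5 * theta
Step 2: k = 0.25 + 2.5 * 0.296
Step 3: k = 0.25 + 0.74
Step 4: k = 0.99 W/(m*K)

0.99


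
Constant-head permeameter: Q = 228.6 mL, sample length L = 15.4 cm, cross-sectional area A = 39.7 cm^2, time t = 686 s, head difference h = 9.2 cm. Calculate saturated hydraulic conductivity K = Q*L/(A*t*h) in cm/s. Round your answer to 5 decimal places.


Step 1: K = Q * L / (A * t * h)
Step 2: Numerator = 228.6 * 15.4 = 3520.44
Step 3: Denominator = 39.7 * 686 * 9.2 = 250554.64
Step 4: K = 3520.44 / 250554.64 = 0.01405 cm/s

0.01405


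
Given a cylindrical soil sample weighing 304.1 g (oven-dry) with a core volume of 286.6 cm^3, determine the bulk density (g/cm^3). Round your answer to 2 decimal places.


Step 1: Identify the formula: BD = dry mass / volume
Step 2: Substitute values: BD = 304.1 / 286.6
Step 3: BD = 1.06 g/cm^3

1.06


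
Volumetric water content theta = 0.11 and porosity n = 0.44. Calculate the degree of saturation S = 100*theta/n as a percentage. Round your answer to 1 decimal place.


Step 1: S = 100 * theta_v / n
Step 2: S = 100 * 0.11 / 0.44
Step 3: S = 25.0%

25.0


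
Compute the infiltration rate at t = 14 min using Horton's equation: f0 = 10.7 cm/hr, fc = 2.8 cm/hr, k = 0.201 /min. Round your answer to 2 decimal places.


Step 1: f = fc + (f0 - fc) * exp(-k * t)
Step 2: exp(-0.201 * 14) = 0.059965
Step 3: f = 2.8 + (10.7 - 2.8) * 0.059965
Step 4: f = 2.8 + 7.9 * 0.059965
Step 5: f = 3.27 cm/hr

3.27


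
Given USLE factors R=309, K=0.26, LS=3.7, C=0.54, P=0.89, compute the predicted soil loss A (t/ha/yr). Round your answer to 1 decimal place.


Step 1: A = R * K * LS * C * P
Step 2: R * K = 309 * 0.26 = 80.34
Step 3: (R*K) * LS = 80.34 * 3.7 = 297.258
Step 4: * C * P = 297.258 * 0.54 * 0.89 = 142.9
Step 5: A = 142.9 t/(ha*yr)

142.9


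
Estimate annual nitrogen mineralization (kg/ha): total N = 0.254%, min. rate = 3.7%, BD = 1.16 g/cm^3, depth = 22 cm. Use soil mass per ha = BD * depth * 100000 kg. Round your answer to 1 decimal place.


Step 1: Soil mass per ha = BD * depth * 100000 = 1.16 * 22 * 100000 = 2552000 kg
Step 2: Total N pool = soil mass * N%/100 = 2552000 * 0.254/100 = 6482.08 kg/ha
Step 3: N mineralized = N pool * rate%/100 = 6482.08 * 3.7/100 = 239.8 kg/ha/yr

239.8


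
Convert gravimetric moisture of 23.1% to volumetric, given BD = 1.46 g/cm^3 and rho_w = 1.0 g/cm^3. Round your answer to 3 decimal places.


Step 1: theta = (w / 100) * BD / rho_w
Step 2: theta = (23.1 / 100) * 1.46 / 1.0
Step 3: theta = 0.231 * 1.46
Step 4: theta = 0.337

0.337


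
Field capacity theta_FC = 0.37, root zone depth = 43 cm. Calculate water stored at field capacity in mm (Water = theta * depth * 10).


Step 1: Water (mm) = theta_FC * depth (cm) * 10
Step 2: Water = 0.37 * 43 * 10
Step 3: Water = 159.1 mm

159.1


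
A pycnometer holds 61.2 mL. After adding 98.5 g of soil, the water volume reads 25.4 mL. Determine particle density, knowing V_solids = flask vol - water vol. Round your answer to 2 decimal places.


Step 1: Volume of solids = flask volume - water volume with soil
Step 2: V_solids = 61.2 - 25.4 = 35.8 mL
Step 3: Particle density = mass / V_solids = 98.5 / 35.8 = 2.75 g/cm^3

2.75


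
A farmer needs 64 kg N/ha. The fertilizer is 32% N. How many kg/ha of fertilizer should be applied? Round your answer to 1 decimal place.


Step 1: Fertilizer rate = target N / (N content / 100)
Step 2: Rate = 64 / (32 / 100)
Step 3: Rate = 64 / 0.32
Step 4: Rate = 200.0 kg/ha

200.0


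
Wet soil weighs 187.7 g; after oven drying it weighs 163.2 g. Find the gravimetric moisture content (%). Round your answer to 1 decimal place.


Step 1: Water mass = wet - dry = 187.7 - 163.2 = 24.5 g
Step 2: w = 100 * water mass / dry mass
Step 3: w = 100 * 24.5 / 163.2 = 15.0%

15.0


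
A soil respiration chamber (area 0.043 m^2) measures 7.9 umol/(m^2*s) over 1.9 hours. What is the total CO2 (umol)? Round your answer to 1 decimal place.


Step 1: Convert time to seconds: 1.9 hr * 3600 = 6840.0 s
Step 2: Total = flux * area * time_s
Step 3: Total = 7.9 * 0.043 * 6840.0
Step 4: Total = 2323.5 umol

2323.5


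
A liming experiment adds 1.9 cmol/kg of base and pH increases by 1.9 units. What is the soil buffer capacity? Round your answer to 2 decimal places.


Step 1: BC = change in base / change in pH
Step 2: BC = 1.9 / 1.9
Step 3: BC = 1.0 cmol/(kg*pH unit)

1.0


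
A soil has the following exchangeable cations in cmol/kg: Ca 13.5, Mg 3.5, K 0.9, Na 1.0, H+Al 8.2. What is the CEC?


Step 1: CEC = Ca + Mg + K + Na + (H+Al)
Step 2: CEC = 13.5 + 3.5 + 0.9 + 1.0 + 8.2
Step 3: CEC = 27.1 cmol/kg

27.1


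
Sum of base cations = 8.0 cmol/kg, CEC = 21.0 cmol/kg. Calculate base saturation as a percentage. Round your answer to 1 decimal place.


Step 1: BS = 100 * (sum of bases) / CEC
Step 2: BS = 100 * 8.0 / 21.0
Step 3: BS = 38.1%

38.1


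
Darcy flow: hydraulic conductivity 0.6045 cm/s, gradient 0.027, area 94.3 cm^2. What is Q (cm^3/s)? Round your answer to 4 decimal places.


Step 1: Apply Darcy's law: Q = K * i * A
Step 2: Q = 0.6045 * 0.027 * 94.3
Step 3: Q = 1.5391 cm^3/s

1.5391


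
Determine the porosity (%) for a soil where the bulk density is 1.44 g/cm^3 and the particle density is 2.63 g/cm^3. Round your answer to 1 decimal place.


Step 1: Formula: n = 100 * (1 - BD / PD)
Step 2: n = 100 * (1 - 1.44 / 2.63)
Step 3: n = 100 * (1 - 0.54753)
Step 4: n = 45.2%

45.2


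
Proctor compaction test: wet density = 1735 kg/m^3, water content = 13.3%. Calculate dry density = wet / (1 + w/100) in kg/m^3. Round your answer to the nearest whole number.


Step 1: Dry density = wet density / (1 + w/100)
Step 2: Dry density = 1735 / (1 + 13.3/100)
Step 3: Dry density = 1735 / 1.133
Step 4: Dry density = 1531 kg/m^3

1531


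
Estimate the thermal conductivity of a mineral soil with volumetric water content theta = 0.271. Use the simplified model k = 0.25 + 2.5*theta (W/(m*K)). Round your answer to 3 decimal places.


Step 1: k = 0.25 + 2.5 * theta
Step 2: k = 0.25 + 2.5 * 0.271
Step 3: k = 0.25 + 0.678
Step 4: k = 0.928 W/(m*K)

0.928


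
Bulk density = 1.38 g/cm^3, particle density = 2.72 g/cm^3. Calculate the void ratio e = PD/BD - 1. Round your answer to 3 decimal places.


Step 1: e = PD / BD - 1
Step 2: e = 2.72 / 1.38 - 1
Step 3: e = 1.97101 - 1
Step 4: e = 0.971

0.971


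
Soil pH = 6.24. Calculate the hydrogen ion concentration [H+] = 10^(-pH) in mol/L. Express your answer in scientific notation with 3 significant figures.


Step 1: [H+] = 10^(-pH)
Step 2: [H+] = 10^(-6.24)
Step 3: [H+] = 5.75e-07 mol/L

5.75e-07


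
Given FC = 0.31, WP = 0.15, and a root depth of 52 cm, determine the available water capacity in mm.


Step 1: Available water = (FC - WP) * depth * 10
Step 2: AW = (0.31 - 0.15) * 52 * 10
Step 3: AW = 0.16 * 52 * 10
Step 4: AW = 83.2 mm

83.2


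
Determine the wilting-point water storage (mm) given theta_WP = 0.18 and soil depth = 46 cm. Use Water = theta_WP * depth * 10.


Step 1: Water (mm) = theta_WP * depth * 10
Step 2: Water = 0.18 * 46 * 10
Step 3: Water = 82.8 mm

82.8


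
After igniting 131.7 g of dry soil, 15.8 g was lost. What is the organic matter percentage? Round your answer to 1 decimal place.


Step 1: OM% = 100 * LOI / sample mass
Step 2: OM = 100 * 15.8 / 131.7
Step 3: OM = 12.0%

12.0


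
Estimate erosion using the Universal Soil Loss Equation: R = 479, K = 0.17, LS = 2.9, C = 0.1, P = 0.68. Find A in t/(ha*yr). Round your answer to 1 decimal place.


Step 1: A = R * K * LS * C * P
Step 2: R * K = 479 * 0.17 = 81.43
Step 3: (R*K) * LS = 81.43 * 2.9 = 236.147
Step 4: * C * P = 236.147 * 0.1 * 0.68 = 16.1
Step 5: A = 16.1 t/(ha*yr)

16.1


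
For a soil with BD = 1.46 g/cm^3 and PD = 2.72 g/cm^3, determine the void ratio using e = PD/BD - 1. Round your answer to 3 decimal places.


Step 1: e = PD / BD - 1
Step 2: e = 2.72 / 1.46 - 1
Step 3: e = 1.86301 - 1
Step 4: e = 0.863

0.863


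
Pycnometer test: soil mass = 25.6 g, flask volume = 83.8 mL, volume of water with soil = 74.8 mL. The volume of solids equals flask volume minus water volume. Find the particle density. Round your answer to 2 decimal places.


Step 1: Volume of solids = flask volume - water volume with soil
Step 2: V_solids = 83.8 - 74.8 = 9.0 mL
Step 3: Particle density = mass / V_solids = 25.6 / 9.0 = 2.84 g/cm^3

2.84


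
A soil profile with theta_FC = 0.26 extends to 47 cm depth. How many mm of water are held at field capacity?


Step 1: Water (mm) = theta_FC * depth (cm) * 10
Step 2: Water = 0.26 * 47 * 10
Step 3: Water = 122.2 mm

122.2


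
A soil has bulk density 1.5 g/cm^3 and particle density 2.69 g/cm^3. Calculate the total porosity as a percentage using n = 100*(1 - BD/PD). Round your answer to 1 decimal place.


Step 1: Formula: n = 100 * (1 - BD / PD)
Step 2: n = 100 * (1 - 1.5 / 2.69)
Step 3: n = 100 * (1 - 0.55762)
Step 4: n = 44.2%

44.2


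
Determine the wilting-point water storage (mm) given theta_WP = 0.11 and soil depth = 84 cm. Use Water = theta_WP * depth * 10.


Step 1: Water (mm) = theta_WP * depth * 10
Step 2: Water = 0.11 * 84 * 10
Step 3: Water = 92.4 mm

92.4


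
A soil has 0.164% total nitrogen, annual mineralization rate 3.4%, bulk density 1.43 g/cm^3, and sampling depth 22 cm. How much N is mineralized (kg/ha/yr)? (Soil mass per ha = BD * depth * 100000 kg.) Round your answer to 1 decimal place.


Step 1: Soil mass per ha = BD * depth * 100000 = 1.43 * 22 * 100000 = 3146000 kg
Step 2: Total N pool = soil mass * N%/100 = 3146000 * 0.164/100 = 5159.44 kg/ha
Step 3: N mineralized = N pool * rate%/100 = 5159.44 * 3.4/100 = 175.4 kg/ha/yr

175.4


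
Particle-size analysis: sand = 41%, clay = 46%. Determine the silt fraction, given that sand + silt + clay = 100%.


Step 1: sand + silt + clay = 100%
Step 2: silt = 100 - sand - clay
Step 3: silt = 100 - 41 - 46
Step 4: silt = 13%

13


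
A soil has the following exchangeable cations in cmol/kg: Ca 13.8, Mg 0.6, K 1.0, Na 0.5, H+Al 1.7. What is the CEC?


Step 1: CEC = Ca + Mg + K + Na + (H+Al)
Step 2: CEC = 13.8 + 0.6 + 1.0 + 0.5 + 1.7
Step 3: CEC = 17.6 cmol/kg

17.6


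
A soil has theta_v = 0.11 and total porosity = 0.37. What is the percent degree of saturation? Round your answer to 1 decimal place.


Step 1: S = 100 * theta_v / n
Step 2: S = 100 * 0.11 / 0.37
Step 3: S = 29.7%

29.7


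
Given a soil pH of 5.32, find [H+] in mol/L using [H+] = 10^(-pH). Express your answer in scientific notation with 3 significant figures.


Step 1: [H+] = 10^(-pH)
Step 2: [H+] = 10^(-5.32)
Step 3: [H+] = 4.79e-06 mol/L

4.79e-06


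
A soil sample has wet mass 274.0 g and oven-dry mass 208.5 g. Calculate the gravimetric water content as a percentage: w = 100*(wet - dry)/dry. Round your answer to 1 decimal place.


Step 1: Water mass = wet - dry = 274.0 - 208.5 = 65.5 g
Step 2: w = 100 * water mass / dry mass
Step 3: w = 100 * 65.5 / 208.5 = 31.4%

31.4


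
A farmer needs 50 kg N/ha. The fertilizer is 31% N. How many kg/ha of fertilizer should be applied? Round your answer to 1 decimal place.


Step 1: Fertilizer rate = target N / (N content / 100)
Step 2: Rate = 50 / (31 / 100)
Step 3: Rate = 50 / 0.31
Step 4: Rate = 161.3 kg/ha

161.3


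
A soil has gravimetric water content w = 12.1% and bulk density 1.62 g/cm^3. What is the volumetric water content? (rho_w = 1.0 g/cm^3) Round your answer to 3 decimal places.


Step 1: theta = (w / 100) * BD / rho_w
Step 2: theta = (12.1 / 100) * 1.62 / 1.0
Step 3: theta = 0.121 * 1.62
Step 4: theta = 0.196

0.196


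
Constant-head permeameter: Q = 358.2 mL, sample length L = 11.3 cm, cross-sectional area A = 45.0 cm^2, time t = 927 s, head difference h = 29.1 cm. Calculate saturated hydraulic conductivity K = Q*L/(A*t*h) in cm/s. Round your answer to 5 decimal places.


Step 1: K = Q * L / (A * t * h)
Step 2: Numerator = 358.2 * 11.3 = 4047.66
Step 3: Denominator = 45.0 * 927 * 29.1 = 1213906.5
Step 4: K = 4047.66 / 1213906.5 = 0.00333 cm/s

0.00333


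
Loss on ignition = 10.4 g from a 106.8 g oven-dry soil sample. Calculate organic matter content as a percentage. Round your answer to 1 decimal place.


Step 1: OM% = 100 * LOI / sample mass
Step 2: OM = 100 * 10.4 / 106.8
Step 3: OM = 9.7%

9.7


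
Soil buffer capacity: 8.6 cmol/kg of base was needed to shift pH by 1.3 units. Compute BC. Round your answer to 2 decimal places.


Step 1: BC = change in base / change in pH
Step 2: BC = 8.6 / 1.3
Step 3: BC = 6.62 cmol/(kg*pH unit)

6.62


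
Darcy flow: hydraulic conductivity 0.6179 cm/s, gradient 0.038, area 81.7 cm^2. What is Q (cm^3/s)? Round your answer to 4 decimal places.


Step 1: Apply Darcy's law: Q = K * i * A
Step 2: Q = 0.6179 * 0.038 * 81.7
Step 3: Q = 1.9183 cm^3/s

1.9183


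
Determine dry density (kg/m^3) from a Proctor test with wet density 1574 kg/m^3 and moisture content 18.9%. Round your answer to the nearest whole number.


Step 1: Dry density = wet density / (1 + w/100)
Step 2: Dry density = 1574 / (1 + 18.9/100)
Step 3: Dry density = 1574 / 1.189
Step 4: Dry density = 1324 kg/m^3

1324


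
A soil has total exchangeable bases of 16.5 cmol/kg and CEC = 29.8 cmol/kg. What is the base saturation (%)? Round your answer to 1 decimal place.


Step 1: BS = 100 * (sum of bases) / CEC
Step 2: BS = 100 * 16.5 / 29.8
Step 3: BS = 55.4%

55.4


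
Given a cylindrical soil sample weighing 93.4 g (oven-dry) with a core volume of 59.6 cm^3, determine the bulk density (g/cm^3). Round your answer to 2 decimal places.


Step 1: Identify the formula: BD = dry mass / volume
Step 2: Substitute values: BD = 93.4 / 59.6
Step 3: BD = 1.57 g/cm^3

1.57


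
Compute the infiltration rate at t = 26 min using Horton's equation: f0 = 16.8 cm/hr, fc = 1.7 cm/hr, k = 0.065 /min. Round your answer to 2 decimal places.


Step 1: f = fc + (f0 - fc) * exp(-k * t)
Step 2: exp(-0.065 * 26) = 0.18452
Step 3: f = 1.7 + (16.8 - 1.7) * 0.18452
Step 4: f = 1.7 + 15.1 * 0.18452
Step 5: f = 4.49 cm/hr

4.49


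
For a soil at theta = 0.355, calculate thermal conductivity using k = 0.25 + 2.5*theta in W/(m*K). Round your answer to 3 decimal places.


Step 1: k = 0.25 + 2.5 * theta
Step 2: k = 0.25 + 2.5 * 0.355
Step 3: k = 0.25 + 0.888
Step 4: k = 1.138 W/(m*K)

1.138


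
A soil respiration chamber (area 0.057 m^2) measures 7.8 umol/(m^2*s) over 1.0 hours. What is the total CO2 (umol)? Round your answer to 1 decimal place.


Step 1: Convert time to seconds: 1.0 hr * 3600 = 3600.0 s
Step 2: Total = flux * area * time_s
Step 3: Total = 7.8 * 0.057 * 3600.0
Step 4: Total = 1600.6 umol

1600.6


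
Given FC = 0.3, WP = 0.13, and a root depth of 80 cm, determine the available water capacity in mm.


Step 1: Available water = (FC - WP) * depth * 10
Step 2: AW = (0.3 - 0.13) * 80 * 10
Step 3: AW = 0.17 * 80 * 10
Step 4: AW = 136.0 mm

136.0


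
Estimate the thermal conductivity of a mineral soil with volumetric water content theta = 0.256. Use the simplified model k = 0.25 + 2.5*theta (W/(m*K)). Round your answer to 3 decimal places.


Step 1: k = 0.25 + 2.5 * theta
Step 2: k = 0.25 + 2.5 * 0.256
Step 3: k = 0.25 + 0.64
Step 4: k = 0.89 W/(m*K)

0.89


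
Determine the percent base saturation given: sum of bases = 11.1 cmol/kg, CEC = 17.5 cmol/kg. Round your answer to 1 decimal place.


Step 1: BS = 100 * (sum of bases) / CEC
Step 2: BS = 100 * 11.1 / 17.5
Step 3: BS = 63.4%

63.4


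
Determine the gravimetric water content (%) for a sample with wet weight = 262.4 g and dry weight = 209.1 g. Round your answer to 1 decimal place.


Step 1: Water mass = wet - dry = 262.4 - 209.1 = 53.3 g
Step 2: w = 100 * water mass / dry mass
Step 3: w = 100 * 53.3 / 209.1 = 25.5%

25.5


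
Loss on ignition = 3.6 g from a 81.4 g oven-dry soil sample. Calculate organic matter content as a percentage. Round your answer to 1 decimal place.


Step 1: OM% = 100 * LOI / sample mass
Step 2: OM = 100 * 3.6 / 81.4
Step 3: OM = 4.4%

4.4


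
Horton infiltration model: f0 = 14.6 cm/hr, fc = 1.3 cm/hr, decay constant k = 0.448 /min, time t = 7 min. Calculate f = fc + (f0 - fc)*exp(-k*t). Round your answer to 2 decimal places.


Step 1: f = fc + (f0 - fc) * exp(-k * t)
Step 2: exp(-0.448 * 7) = 0.043456
Step 3: f = 1.3 + (14.6 - 1.3) * 0.043456
Step 4: f = 1.3 + 13.3 * 0.043456
Step 5: f = 1.88 cm/hr

1.88


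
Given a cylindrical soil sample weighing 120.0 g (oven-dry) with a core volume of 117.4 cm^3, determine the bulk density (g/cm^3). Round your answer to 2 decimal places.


Step 1: Identify the formula: BD = dry mass / volume
Step 2: Substitute values: BD = 120.0 / 117.4
Step 3: BD = 1.02 g/cm^3

1.02


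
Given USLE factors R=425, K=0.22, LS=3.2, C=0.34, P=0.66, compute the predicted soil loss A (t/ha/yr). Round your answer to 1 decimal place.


Step 1: A = R * K * LS * C * P
Step 2: R * K = 425 * 0.22 = 93.5
Step 3: (R*K) * LS = 93.5 * 3.2 = 299.2
Step 4: * C * P = 299.2 * 0.34 * 0.66 = 67.1
Step 5: A = 67.1 t/(ha*yr)

67.1


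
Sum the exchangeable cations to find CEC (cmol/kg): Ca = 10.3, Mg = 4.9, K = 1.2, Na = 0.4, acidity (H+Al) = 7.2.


Step 1: CEC = Ca + Mg + K + Na + (H+Al)
Step 2: CEC = 10.3 + 4.9 + 1.2 + 0.4 + 7.2
Step 3: CEC = 24.0 cmol/kg

24.0


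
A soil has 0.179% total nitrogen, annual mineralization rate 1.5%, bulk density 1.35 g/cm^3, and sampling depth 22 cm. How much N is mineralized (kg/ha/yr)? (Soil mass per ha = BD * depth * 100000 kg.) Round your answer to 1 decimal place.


Step 1: Soil mass per ha = BD * depth * 100000 = 1.35 * 22 * 100000 = 2970000 kg
Step 2: Total N pool = soil mass * N%/100 = 2970000 * 0.179/100 = 5316.3 kg/ha
Step 3: N mineralized = N pool * rate%/100 = 5316.3 * 1.5/100 = 79.7 kg/ha/yr

79.7


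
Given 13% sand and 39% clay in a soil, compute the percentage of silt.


Step 1: sand + silt + clay = 100%
Step 2: silt = 100 - sand - clay
Step 3: silt = 100 - 13 - 39
Step 4: silt = 48%

48


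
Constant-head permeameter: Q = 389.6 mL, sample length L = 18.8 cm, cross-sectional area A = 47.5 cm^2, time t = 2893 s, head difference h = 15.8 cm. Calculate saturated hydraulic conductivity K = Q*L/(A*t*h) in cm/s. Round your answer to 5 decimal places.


Step 1: K = Q * L / (A * t * h)
Step 2: Numerator = 389.6 * 18.8 = 7324.48
Step 3: Denominator = 47.5 * 2893 * 15.8 = 2171196.5
Step 4: K = 7324.48 / 2171196.5 = 0.00337 cm/s

0.00337


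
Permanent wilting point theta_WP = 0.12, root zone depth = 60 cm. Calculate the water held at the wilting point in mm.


Step 1: Water (mm) = theta_WP * depth * 10
Step 2: Water = 0.12 * 60 * 10
Step 3: Water = 72.0 mm

72.0


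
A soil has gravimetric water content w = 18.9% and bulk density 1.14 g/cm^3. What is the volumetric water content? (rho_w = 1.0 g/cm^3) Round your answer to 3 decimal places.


Step 1: theta = (w / 100) * BD / rho_w
Step 2: theta = (18.9 / 100) * 1.14 / 1.0
Step 3: theta = 0.189 * 1.14
Step 4: theta = 0.215

0.215


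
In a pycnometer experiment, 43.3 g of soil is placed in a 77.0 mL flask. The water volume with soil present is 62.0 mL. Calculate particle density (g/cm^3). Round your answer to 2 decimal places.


Step 1: Volume of solids = flask volume - water volume with soil
Step 2: V_solids = 77.0 - 62.0 = 15.0 mL
Step 3: Particle density = mass / V_solids = 43.3 / 15.0 = 2.89 g/cm^3

2.89


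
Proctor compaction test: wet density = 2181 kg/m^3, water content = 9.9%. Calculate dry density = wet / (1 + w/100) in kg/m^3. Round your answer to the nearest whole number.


Step 1: Dry density = wet density / (1 + w/100)
Step 2: Dry density = 2181 / (1 + 9.9/100)
Step 3: Dry density = 2181 / 1.099
Step 4: Dry density = 1985 kg/m^3

1985


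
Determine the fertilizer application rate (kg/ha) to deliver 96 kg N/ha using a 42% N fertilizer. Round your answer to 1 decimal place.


Step 1: Fertilizer rate = target N / (N content / 100)
Step 2: Rate = 96 / (42 / 100)
Step 3: Rate = 96 / 0.42
Step 4: Rate = 228.6 kg/ha

228.6


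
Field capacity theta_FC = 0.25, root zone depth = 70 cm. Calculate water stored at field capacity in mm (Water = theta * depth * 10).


Step 1: Water (mm) = theta_FC * depth (cm) * 10
Step 2: Water = 0.25 * 70 * 10
Step 3: Water = 175.0 mm

175.0


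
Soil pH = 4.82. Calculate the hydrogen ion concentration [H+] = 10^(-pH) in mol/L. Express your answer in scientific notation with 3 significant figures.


Step 1: [H+] = 10^(-pH)
Step 2: [H+] = 10^(-4.82)
Step 3: [H+] = 1.51e-05 mol/L

1.51e-05


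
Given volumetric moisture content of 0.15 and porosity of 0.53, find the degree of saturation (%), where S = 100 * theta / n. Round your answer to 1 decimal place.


Step 1: S = 100 * theta_v / n
Step 2: S = 100 * 0.15 / 0.53
Step 3: S = 28.3%

28.3


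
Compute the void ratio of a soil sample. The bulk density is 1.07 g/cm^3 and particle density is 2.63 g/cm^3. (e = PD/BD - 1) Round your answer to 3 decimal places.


Step 1: e = PD / BD - 1
Step 2: e = 2.63 / 1.07 - 1
Step 3: e = 2.45794 - 1
Step 4: e = 1.458

1.458


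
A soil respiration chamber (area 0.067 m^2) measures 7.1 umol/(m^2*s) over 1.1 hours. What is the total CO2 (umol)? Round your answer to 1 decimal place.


Step 1: Convert time to seconds: 1.1 hr * 3600 = 3960.0 s
Step 2: Total = flux * area * time_s
Step 3: Total = 7.1 * 0.067 * 3960.0
Step 4: Total = 1883.8 umol

1883.8


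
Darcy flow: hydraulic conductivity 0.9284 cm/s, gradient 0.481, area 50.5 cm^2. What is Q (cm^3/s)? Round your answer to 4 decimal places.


Step 1: Apply Darcy's law: Q = K * i * A
Step 2: Q = 0.9284 * 0.481 * 50.5
Step 3: Q = 22.5513 cm^3/s

22.5513


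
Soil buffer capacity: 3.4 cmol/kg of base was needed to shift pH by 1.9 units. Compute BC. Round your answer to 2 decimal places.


Step 1: BC = change in base / change in pH
Step 2: BC = 3.4 / 1.9
Step 3: BC = 1.79 cmol/(kg*pH unit)

1.79


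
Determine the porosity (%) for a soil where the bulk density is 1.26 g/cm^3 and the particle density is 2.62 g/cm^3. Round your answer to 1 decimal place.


Step 1: Formula: n = 100 * (1 - BD / PD)
Step 2: n = 100 * (1 - 1.26 / 2.62)
Step 3: n = 100 * (1 - 0.48092)
Step 4: n = 51.9%

51.9


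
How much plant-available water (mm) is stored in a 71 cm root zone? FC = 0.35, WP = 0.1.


Step 1: Available water = (FC - WP) * depth * 10
Step 2: AW = (0.35 - 0.1) * 71 * 10
Step 3: AW = 0.25 * 71 * 10
Step 4: AW = 177.5 mm

177.5


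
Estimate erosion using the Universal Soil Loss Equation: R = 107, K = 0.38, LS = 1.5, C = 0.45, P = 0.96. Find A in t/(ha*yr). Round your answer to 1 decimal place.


Step 1: A = R * K * LS * C * P
Step 2: R * K = 107 * 0.38 = 40.66
Step 3: (R*K) * LS = 40.66 * 1.5 = 60.99
Step 4: * C * P = 60.99 * 0.45 * 0.96 = 26.3
Step 5: A = 26.3 t/(ha*yr)

26.3


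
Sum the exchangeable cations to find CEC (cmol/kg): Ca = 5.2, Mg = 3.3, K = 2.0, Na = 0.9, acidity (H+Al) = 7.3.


Step 1: CEC = Ca + Mg + K + Na + (H+Al)
Step 2: CEC = 5.2 + 3.3 + 2.0 + 0.9 + 7.3
Step 3: CEC = 18.7 cmol/kg

18.7


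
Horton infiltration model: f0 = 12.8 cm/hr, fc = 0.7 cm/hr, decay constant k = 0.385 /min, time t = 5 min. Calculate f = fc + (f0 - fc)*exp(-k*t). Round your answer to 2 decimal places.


Step 1: f = fc + (f0 - fc) * exp(-k * t)
Step 2: exp(-0.385 * 5) = 0.145876
Step 3: f = 0.7 + (12.8 - 0.7) * 0.145876
Step 4: f = 0.7 + 12.1 * 0.145876
Step 5: f = 2.47 cm/hr

2.47


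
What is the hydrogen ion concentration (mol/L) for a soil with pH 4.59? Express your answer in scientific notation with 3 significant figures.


Step 1: [H+] = 10^(-pH)
Step 2: [H+] = 10^(-4.59)
Step 3: [H+] = 2.57e-05 mol/L

2.57e-05


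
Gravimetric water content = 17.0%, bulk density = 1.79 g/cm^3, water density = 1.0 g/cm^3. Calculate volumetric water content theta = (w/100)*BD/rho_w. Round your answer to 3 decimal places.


Step 1: theta = (w / 100) * BD / rho_w
Step 2: theta = (17.0 / 100) * 1.79 / 1.0
Step 3: theta = 0.17 * 1.79
Step 4: theta = 0.304

0.304


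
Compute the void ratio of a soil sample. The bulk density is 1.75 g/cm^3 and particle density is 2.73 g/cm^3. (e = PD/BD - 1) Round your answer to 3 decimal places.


Step 1: e = PD / BD - 1
Step 2: e = 2.73 / 1.75 - 1
Step 3: e = 1.56 - 1
Step 4: e = 0.56

0.56


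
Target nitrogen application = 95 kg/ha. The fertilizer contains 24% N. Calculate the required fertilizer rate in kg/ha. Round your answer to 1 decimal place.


Step 1: Fertilizer rate = target N / (N content / 100)
Step 2: Rate = 95 / (24 / 100)
Step 3: Rate = 95 / 0.24
Step 4: Rate = 395.8 kg/ha

395.8


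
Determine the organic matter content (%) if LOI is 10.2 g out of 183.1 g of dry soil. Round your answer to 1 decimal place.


Step 1: OM% = 100 * LOI / sample mass
Step 2: OM = 100 * 10.2 / 183.1
Step 3: OM = 5.6%

5.6


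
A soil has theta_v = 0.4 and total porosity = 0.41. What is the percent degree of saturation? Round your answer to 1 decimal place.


Step 1: S = 100 * theta_v / n
Step 2: S = 100 * 0.4 / 0.41
Step 3: S = 97.6%

97.6


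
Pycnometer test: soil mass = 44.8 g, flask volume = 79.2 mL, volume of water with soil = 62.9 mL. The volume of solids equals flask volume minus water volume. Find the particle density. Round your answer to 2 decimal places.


Step 1: Volume of solids = flask volume - water volume with soil
Step 2: V_solids = 79.2 - 62.9 = 16.3 mL
Step 3: Particle density = mass / V_solids = 44.8 / 16.3 = 2.75 g/cm^3

2.75


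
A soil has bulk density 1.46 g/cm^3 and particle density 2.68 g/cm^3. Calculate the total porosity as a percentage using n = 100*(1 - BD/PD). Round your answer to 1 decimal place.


Step 1: Formula: n = 100 * (1 - BD / PD)
Step 2: n = 100 * (1 - 1.46 / 2.68)
Step 3: n = 100 * (1 - 0.54478)
Step 4: n = 45.5%

45.5


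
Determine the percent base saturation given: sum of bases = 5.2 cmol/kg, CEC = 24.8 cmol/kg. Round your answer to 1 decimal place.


Step 1: BS = 100 * (sum of bases) / CEC
Step 2: BS = 100 * 5.2 / 24.8
Step 3: BS = 21.0%

21.0


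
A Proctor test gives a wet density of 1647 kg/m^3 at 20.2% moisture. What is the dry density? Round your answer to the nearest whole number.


Step 1: Dry density = wet density / (1 + w/100)
Step 2: Dry density = 1647 / (1 + 20.2/100)
Step 3: Dry density = 1647 / 1.202
Step 4: Dry density = 1370 kg/m^3

1370


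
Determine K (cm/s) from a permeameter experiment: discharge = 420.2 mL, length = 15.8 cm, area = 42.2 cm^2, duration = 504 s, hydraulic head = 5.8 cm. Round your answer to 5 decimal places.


Step 1: K = Q * L / (A * t * h)
Step 2: Numerator = 420.2 * 15.8 = 6639.16
Step 3: Denominator = 42.2 * 504 * 5.8 = 123359.04
Step 4: K = 6639.16 / 123359.04 = 0.05382 cm/s

0.05382


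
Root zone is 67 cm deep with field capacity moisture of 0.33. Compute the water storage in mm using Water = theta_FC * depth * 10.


Step 1: Water (mm) = theta_FC * depth (cm) * 10
Step 2: Water = 0.33 * 67 * 10
Step 3: Water = 221.1 mm

221.1


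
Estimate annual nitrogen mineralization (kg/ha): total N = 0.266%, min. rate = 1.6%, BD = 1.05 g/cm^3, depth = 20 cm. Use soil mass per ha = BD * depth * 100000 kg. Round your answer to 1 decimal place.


Step 1: Soil mass per ha = BD * depth * 100000 = 1.05 * 20 * 100000 = 2100000 kg
Step 2: Total N pool = soil mass * N%/100 = 2100000 * 0.266/100 = 5586.0 kg/ha
Step 3: N mineralized = N pool * rate%/100 = 5586.0 * 1.6/100 = 89.4 kg/ha/yr

89.4


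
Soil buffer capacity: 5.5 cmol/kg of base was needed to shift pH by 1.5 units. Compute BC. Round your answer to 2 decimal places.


Step 1: BC = change in base / change in pH
Step 2: BC = 5.5 / 1.5
Step 3: BC = 3.67 cmol/(kg*pH unit)

3.67


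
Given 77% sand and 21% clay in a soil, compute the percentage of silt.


Step 1: sand + silt + clay = 100%
Step 2: silt = 100 - sand - clay
Step 3: silt = 100 - 77 - 21
Step 4: silt = 2%

2


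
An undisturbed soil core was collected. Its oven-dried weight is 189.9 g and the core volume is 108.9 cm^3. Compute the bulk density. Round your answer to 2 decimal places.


Step 1: Identify the formula: BD = dry mass / volume
Step 2: Substitute values: BD = 189.9 / 108.9
Step 3: BD = 1.74 g/cm^3

1.74


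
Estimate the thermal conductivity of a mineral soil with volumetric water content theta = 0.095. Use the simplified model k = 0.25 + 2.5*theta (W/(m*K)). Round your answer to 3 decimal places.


Step 1: k = 0.25 + 2.5 * theta
Step 2: k = 0.25 + 2.5 * 0.095
Step 3: k = 0.25 + 0.238
Step 4: k = 0.488 W/(m*K)

0.488


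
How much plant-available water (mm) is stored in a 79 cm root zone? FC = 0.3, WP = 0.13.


Step 1: Available water = (FC - WP) * depth * 10
Step 2: AW = (0.3 - 0.13) * 79 * 10
Step 3: AW = 0.17 * 79 * 10
Step 4: AW = 134.3 mm

134.3


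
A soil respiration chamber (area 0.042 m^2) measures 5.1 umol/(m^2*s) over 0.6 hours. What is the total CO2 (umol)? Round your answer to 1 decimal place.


Step 1: Convert time to seconds: 0.6 hr * 3600 = 2160.0 s
Step 2: Total = flux * area * time_s
Step 3: Total = 5.1 * 0.042 * 2160.0
Step 4: Total = 462.7 umol

462.7


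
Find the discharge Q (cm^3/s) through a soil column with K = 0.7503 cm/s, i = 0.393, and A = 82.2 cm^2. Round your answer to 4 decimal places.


Step 1: Apply Darcy's law: Q = K * i * A
Step 2: Q = 0.7503 * 0.393 * 82.2
Step 3: Q = 24.2381 cm^3/s

24.2381


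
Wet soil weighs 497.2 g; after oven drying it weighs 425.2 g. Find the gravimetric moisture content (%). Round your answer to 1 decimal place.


Step 1: Water mass = wet - dry = 497.2 - 425.2 = 72.0 g
Step 2: w = 100 * water mass / dry mass
Step 3: w = 100 * 72.0 / 425.2 = 16.9%

16.9


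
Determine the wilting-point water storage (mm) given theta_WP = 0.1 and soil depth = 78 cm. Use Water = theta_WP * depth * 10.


Step 1: Water (mm) = theta_WP * depth * 10
Step 2: Water = 0.1 * 78 * 10
Step 3: Water = 78.0 mm

78.0


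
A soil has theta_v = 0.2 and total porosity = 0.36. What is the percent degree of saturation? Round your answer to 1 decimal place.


Step 1: S = 100 * theta_v / n
Step 2: S = 100 * 0.2 / 0.36
Step 3: S = 55.6%

55.6


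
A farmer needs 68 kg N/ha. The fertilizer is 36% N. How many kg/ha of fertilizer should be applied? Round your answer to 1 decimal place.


Step 1: Fertilizer rate = target N / (N content / 100)
Step 2: Rate = 68 / (36 / 100)
Step 3: Rate = 68 / 0.36
Step 4: Rate = 188.9 kg/ha

188.9


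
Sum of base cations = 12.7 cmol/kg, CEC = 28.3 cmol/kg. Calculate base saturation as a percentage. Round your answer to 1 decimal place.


Step 1: BS = 100 * (sum of bases) / CEC
Step 2: BS = 100 * 12.7 / 28.3
Step 3: BS = 44.9%

44.9


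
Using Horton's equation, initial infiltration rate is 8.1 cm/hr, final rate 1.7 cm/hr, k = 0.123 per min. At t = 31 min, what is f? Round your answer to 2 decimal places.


Step 1: f = fc + (f0 - fc) * exp(-k * t)
Step 2: exp(-0.123 * 31) = 0.022082
Step 3: f = 1.7 + (8.1 - 1.7) * 0.022082
Step 4: f = 1.7 + 6.4 * 0.022082
Step 5: f = 1.84 cm/hr

1.84


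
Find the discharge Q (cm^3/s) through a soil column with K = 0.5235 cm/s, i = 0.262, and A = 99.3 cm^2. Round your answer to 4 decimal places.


Step 1: Apply Darcy's law: Q = K * i * A
Step 2: Q = 0.5235 * 0.262 * 99.3
Step 3: Q = 13.6197 cm^3/s

13.6197


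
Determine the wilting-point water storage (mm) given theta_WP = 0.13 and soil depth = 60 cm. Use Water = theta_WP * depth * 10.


Step 1: Water (mm) = theta_WP * depth * 10
Step 2: Water = 0.13 * 60 * 10
Step 3: Water = 78.0 mm

78.0


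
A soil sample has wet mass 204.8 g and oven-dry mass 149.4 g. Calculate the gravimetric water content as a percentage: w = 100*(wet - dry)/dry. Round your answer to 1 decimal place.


Step 1: Water mass = wet - dry = 204.8 - 149.4 = 55.4 g
Step 2: w = 100 * water mass / dry mass
Step 3: w = 100 * 55.4 / 149.4 = 37.1%

37.1


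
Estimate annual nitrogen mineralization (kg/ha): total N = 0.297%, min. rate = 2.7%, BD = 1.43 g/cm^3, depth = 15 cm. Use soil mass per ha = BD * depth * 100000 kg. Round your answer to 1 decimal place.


Step 1: Soil mass per ha = BD * depth * 100000 = 1.43 * 15 * 100000 = 2145000 kg
Step 2: Total N pool = soil mass * N%/100 = 2145000 * 0.297/100 = 6370.65 kg/ha
Step 3: N mineralized = N pool * rate%/100 = 6370.65 * 2.7/100 = 172.0 kg/ha/yr

172.0


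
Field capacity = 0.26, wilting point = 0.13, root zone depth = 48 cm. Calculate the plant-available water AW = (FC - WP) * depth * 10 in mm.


Step 1: Available water = (FC - WP) * depth * 10
Step 2: AW = (0.26 - 0.13) * 48 * 10
Step 3: AW = 0.13 * 48 * 10
Step 4: AW = 62.4 mm

62.4


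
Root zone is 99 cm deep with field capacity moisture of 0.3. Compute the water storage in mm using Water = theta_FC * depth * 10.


Step 1: Water (mm) = theta_FC * depth (cm) * 10
Step 2: Water = 0.3 * 99 * 10
Step 3: Water = 297.0 mm

297.0


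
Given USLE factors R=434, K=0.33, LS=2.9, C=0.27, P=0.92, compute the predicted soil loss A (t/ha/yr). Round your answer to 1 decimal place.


Step 1: A = R * K * LS * C * P
Step 2: R * K = 434 * 0.33 = 143.22
Step 3: (R*K) * LS = 143.22 * 2.9 = 415.338
Step 4: * C * P = 415.338 * 0.27 * 0.92 = 103.2
Step 5: A = 103.2 t/(ha*yr)

103.2


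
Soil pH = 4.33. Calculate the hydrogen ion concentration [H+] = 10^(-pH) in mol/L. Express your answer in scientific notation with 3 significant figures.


Step 1: [H+] = 10^(-pH)
Step 2: [H+] = 10^(-4.33)
Step 3: [H+] = 4.68e-05 mol/L

4.68e-05


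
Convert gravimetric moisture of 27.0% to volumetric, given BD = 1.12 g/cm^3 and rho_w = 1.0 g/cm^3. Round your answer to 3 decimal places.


Step 1: theta = (w / 100) * BD / rho_w
Step 2: theta = (27.0 / 100) * 1.12 / 1.0
Step 3: theta = 0.27 * 1.12
Step 4: theta = 0.302

0.302


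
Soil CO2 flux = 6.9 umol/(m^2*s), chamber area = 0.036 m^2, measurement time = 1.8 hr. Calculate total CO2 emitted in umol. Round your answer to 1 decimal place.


Step 1: Convert time to seconds: 1.8 hr * 3600 = 6480.0 s
Step 2: Total = flux * area * time_s
Step 3: Total = 6.9 * 0.036 * 6480.0
Step 4: Total = 1609.6 umol

1609.6


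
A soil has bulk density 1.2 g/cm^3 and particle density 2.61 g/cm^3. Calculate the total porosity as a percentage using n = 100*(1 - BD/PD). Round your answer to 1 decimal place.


Step 1: Formula: n = 100 * (1 - BD / PD)
Step 2: n = 100 * (1 - 1.2 / 2.61)
Step 3: n = 100 * (1 - 0.45977)
Step 4: n = 54.0%

54.0


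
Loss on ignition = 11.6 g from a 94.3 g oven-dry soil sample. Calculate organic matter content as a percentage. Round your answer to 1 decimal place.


Step 1: OM% = 100 * LOI / sample mass
Step 2: OM = 100 * 11.6 / 94.3
Step 3: OM = 12.3%

12.3


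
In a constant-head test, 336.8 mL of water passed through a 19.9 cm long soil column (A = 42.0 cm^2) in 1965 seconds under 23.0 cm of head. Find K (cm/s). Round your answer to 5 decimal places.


Step 1: K = Q * L / (A * t * h)
Step 2: Numerator = 336.8 * 19.9 = 6702.32
Step 3: Denominator = 42.0 * 1965 * 23.0 = 1898190.0
Step 4: K = 6702.32 / 1898190.0 = 0.00353 cm/s

0.00353


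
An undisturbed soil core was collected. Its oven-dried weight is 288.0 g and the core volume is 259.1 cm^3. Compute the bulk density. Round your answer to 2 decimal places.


Step 1: Identify the formula: BD = dry mass / volume
Step 2: Substitute values: BD = 288.0 / 259.1
Step 3: BD = 1.11 g/cm^3

1.11


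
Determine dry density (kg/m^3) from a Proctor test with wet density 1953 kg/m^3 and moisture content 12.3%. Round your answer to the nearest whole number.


Step 1: Dry density = wet density / (1 + w/100)
Step 2: Dry density = 1953 / (1 + 12.3/100)
Step 3: Dry density = 1953 / 1.123
Step 4: Dry density = 1739 kg/m^3

1739


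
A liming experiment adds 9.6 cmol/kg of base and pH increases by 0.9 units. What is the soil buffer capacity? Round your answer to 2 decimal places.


Step 1: BC = change in base / change in pH
Step 2: BC = 9.6 / 0.9
Step 3: BC = 10.67 cmol/(kg*pH unit)

10.67


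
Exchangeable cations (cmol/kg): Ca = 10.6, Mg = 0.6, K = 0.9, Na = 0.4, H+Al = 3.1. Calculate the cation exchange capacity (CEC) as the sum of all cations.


Step 1: CEC = Ca + Mg + K + Na + (H+Al)
Step 2: CEC = 10.6 + 0.6 + 0.9 + 0.4 + 3.1
Step 3: CEC = 15.6 cmol/kg

15.6


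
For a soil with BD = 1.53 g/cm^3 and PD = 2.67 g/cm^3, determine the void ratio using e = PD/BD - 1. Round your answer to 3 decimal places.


Step 1: e = PD / BD - 1
Step 2: e = 2.67 / 1.53 - 1
Step 3: e = 1.7451 - 1
Step 4: e = 0.745

0.745


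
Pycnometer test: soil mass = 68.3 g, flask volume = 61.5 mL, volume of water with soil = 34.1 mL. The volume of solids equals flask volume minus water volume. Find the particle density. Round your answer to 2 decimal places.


Step 1: Volume of solids = flask volume - water volume with soil
Step 2: V_solids = 61.5 - 34.1 = 27.4 mL
Step 3: Particle density = mass / V_solids = 68.3 / 27.4 = 2.49 g/cm^3

2.49


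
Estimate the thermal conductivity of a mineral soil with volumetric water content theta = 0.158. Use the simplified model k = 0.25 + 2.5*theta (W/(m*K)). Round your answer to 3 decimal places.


Step 1: k = 0.25 + 2.5 * theta
Step 2: k = 0.25 + 2.5 * 0.158
Step 3: k = 0.25 + 0.395
Step 4: k = 0.645 W/(m*K)

0.645
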